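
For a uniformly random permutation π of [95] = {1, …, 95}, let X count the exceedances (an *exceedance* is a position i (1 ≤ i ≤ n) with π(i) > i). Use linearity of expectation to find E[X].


Write X = Σ_{i=1}^{95} X_i, where X_i = 1_{π(i) > i}.
For each fixed i, π(i) is uniform over {1, …, 95} (marginal of a uniform permutation), so P[π(i) > i] = (n − i)/n. Summing: Σ_{i=1}^{95} (n − i)/n = (0 + 1 + … + 94)/95 = 95(95 − 1)/(2·95) = (95 − 1)/2.
Hence E[X] = Σ_{i=1}^{95} (95 − i)/95 = 47 ≈ 47.0000.

E[X] = 47 = 47.0000.


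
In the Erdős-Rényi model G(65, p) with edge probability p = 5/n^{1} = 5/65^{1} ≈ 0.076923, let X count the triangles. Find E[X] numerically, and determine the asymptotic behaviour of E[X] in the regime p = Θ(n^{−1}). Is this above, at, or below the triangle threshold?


Number of potential triangles: C(65, 3) = 43680.
Each occurs with probability p³ ≈ (0.076923)³ ≈ 4.5516614e-04.
By linearity: E[X] = C(65, 3)·p³ ≈ 43680 · 4.5516614e-04 ≈ 19.88166.
Here α = 1, so p = 5/n is exactly at the triangle threshold p ~ 1/n. Asymptotically E[X] → c³/6 = 5³/6 = 125/6 ≈ 20.83333, a bounded constant. In this regime the triangle count is asymptotically Poisson(c³/6).

E[X] ≈ 19.88166; in regime p = Θ(1/n^{1}) E[X] stays bounded (at the triangle threshold p ~ 1/n).


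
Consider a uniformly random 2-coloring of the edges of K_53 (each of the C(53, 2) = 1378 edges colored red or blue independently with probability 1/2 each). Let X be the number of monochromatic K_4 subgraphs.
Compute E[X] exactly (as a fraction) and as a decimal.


Let X = Σ_S X_S over the C(53, 4) = 292825 subsets S of size 4, where X_S = 1 if the K_4 on S is monochromatic.
For a fixed S, the K_4 on S has C(4, 2) = 6 edges. P[all 6 edges red] = (1/2)^6, and likewise for blue, so P[monochromatic] = 2·(1/2)^6 = 2^{1 − 6} = 1/32.
By linearity: E[X] = C(53, 4) · 2^{1 − 6} = 292825 · 1/32 = 292825/32.
Numerically: E[X] ≈ 9150.781250.

E[X] = C(53,4)·2^(1−C(4,2)) = 292825/32 ≈ 9150.781250.


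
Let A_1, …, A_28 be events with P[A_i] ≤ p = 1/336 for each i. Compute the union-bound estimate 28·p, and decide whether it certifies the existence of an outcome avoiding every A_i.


Union bound: P[∪_{i=1}^{28} A_i] ≤ Σ_i P[A_i] ≤ 28·p = 28·(1/336) = 1/12.
Numerically: 1/12 ≈ 0.0833.
Is 1/12 < 1? YES.
Since P[∪ A_i] ≤ 1/12 < 1, the complement has P[∩ A_i^c] ≥ 1 − 1/12 = 11/12 > 0, so some outcome avoids every A_i.

28·p = 1/12 ≈ 0.0833; existence CERTIFIED by the union bound.


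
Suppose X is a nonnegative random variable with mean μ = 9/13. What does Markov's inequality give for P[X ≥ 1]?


μ = E[X] = 9/13, a = 1.
Markov: P[X ≥ 1] ≤ μ/a = (9/13)/1 = 9/13.
Numerically: ≈ 0.692308.
(Since a = 1 > μ = 0.692308, the bound 9/13 is < 1 and informative.)

P[X ≥ 1] ≤ 9/13 ≈ 0.692308.


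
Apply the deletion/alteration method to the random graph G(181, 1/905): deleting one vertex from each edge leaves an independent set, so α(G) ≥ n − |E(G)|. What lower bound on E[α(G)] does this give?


E[|E(G)|] = C(181, 2)·p = 16290 · (1/905) = 18.
E[α(G)] ≥ n − E[|E(G)|] = 181 − 18 = 163.
Numerically: ≈ 163.0000.
(This is only a lower bound; the true E[α(G)] may be larger.)

E[α(G)] ≥ 163 ≈ 163.0000.


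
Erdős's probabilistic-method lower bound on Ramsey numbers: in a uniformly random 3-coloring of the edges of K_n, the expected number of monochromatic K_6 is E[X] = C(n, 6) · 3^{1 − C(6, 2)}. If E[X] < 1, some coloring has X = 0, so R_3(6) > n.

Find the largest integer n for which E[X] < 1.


We need C(n, 6) · 3^{1 − 15} < 1, i.e. C(n, 6) < 3^{15 − 1} = 4782969.
Check values of n near the boundary:
  n = 39: C(39, 6) = 3262623; 3262623 < 4782969? YES
  n = 40: C(40, 6) = 3838380; 3838380 < 4782969? YES
  n = 41: C(41, 6) = 4496388; 4496388 < 4782969? YES
  n = 42: C(42, 6) = 5245786; 5245786 < 4782969? NO
  n = 43: C(43, 6) = 6096454; 6096454 < 4782969? NO
The largest n with C(n, 6) < 4782969 is n = 41 (where E[X] = 1498796/1594323 ≈ 0.9401). Hence R_3(6) > 41, i.e. R_3(6) ≥ 42.

Largest n = 41; hence R_3(6) > 41.


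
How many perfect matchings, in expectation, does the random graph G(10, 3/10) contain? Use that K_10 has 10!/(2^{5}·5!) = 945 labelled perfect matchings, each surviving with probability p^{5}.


K_10 has 10!/(2^{5}·5!) = 945 labelled perfect matchings.
For each such perfect matching H, let X_H = 1 if all 5 edges of H are present in G. Then P[X_H = 1] = p^{5} = (3/10)^{5} = 243/100000.
Summing the indicators: E[X] = Σ_H E[X_H] = 945 · p^{5} = 945 · 243/100000 = 45927/20000.
Numerically: E[X] ≈ 2.3.

E[X] = 945 · (3/10)^{5} = 45927/20000 ≈ 2.3.


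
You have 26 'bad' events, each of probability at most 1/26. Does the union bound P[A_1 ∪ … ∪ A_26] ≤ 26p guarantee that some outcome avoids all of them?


Union bound: P[∪_{i=1}^{26} A_i] ≤ Σ_i P[A_i] ≤ 26·p = 26·(1/26) = 1.
Numerically: 1 ≈ 1.000000.
Is 1 < 1? NO.
Since the bound 1 is ≥ 1, the union bound is uninformative here; it does NOT by itself certify existence.

26·p = 1 ≈ 1.000000; existence NOT certified by the union bound.


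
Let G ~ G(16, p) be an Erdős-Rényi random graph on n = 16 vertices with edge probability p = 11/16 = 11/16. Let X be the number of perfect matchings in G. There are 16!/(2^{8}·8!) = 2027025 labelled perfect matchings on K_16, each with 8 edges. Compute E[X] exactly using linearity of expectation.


K_16 has 16!/(2^{8}·8!) = 2027025 labelled perfect matchings.
For each such perfect matching H, let X_H = 1 if all 8 edges of H are present in G. Then P[X_H = 1] = p^{8} = (11/16)^{8} = 214358881/4294967296.
Summing the indicators: E[X] = Σ_H E[X_H] = 2027025 · p^{8} = 2027025 · 214358881/4294967296 = 434510810759025/4294967296.
Numerically: E[X] ≈ 1.012e+05.

E[X] = 2027025 · (11/16)^{8} = 434510810759025/4294967296 ≈ 1.012e+05.


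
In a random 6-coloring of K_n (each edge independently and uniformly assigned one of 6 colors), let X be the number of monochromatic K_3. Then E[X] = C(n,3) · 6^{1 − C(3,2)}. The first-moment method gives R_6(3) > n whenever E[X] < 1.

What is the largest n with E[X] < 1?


We need C(n, 3) · 6^{1 − 3} < 1, i.e. C(n, 3) < 6^{3 − 1} = 36.
Check values of n near the boundary:
  n = 5: C(5, 3) = 10; 10 < 36? YES
  n = 6: C(6, 3) = 20; 20 < 36? YES
  n = 7: C(7, 3) = 35; 35 < 36? YES
  n = 8: C(8, 3) = 56; 56 < 36? NO
The largest n with C(n, 3) < 36 is n = 7 (where E[X] = 35/36 ≈ 0.9722222). Hence R_6(3) > 7, i.e. R_6(3) ≥ 8.

Largest n = 7; hence R_6(3) > 7.


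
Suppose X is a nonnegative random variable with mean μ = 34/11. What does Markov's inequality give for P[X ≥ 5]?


μ = E[X] = 34/11, a = 5.
Markov: P[X ≥ 5] ≤ μ/a = (34/11)/5 = 34/55.
Numerically: ≈ 0.618.
(Since a = 5 > μ = 3.091, the bound 34/55 is < 1 and informative.)

P[X ≥ 5] ≤ 34/55 ≈ 0.618.


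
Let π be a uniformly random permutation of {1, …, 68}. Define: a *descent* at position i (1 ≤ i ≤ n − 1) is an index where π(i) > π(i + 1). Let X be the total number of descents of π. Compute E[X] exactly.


Write X = Σ X_I over i = 1, …, 67, with X_I the indicator of one descent.
There are 67 indicators.
For each fixed i, the pair (π(i), π(i+1)) is a uniformly random ordered pair of distinct values from {1, …, 68}; by symmetry P[π(i) > π(i+1)] = 1/2.
By linearity: E[X] = 67 · (1/2) = (68 − 1) · (1/2) = 67/2 ≈ 33.500000.

E[X] = 67/2 = 33.500000.


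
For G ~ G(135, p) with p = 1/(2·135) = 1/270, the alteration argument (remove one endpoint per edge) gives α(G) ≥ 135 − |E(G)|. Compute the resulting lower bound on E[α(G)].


E[|E(G)|] = C(135, 2)·p = 9045 · (1/270) = 67/2.
E[α(G)] ≥ n − E[|E(G)|] = 135 − 67/2 = 203/2.
Numerically: ≈ 101.500.
(This is only a lower bound; the true E[α(G)] may be larger.)

E[α(G)] ≥ 203/2 ≈ 101.500.


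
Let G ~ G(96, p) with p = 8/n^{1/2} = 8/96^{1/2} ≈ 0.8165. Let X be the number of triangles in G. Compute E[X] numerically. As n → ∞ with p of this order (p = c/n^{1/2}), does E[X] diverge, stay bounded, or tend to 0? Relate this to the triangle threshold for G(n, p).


Number of potential triangles: C(96, 3) = 142880.
Each occurs with probability p³ ≈ (0.8165)³ ≈ 5.443311e-01.
By linearity: E[X] = C(96, 3)·p³ ≈ 142880 · 5.443311e-01 ≈ 77774.0210.
Since α = 1/2 < 1, p = c/n^{1/2} ≫ 1/n is above the triangle threshold p ~ 1/n. Asymptotically E[X] ~ (c³/6)·n^{3(1−α)} = (8³/6)·n^{1.5} → ∞; triangles are abundant w.h.p.

E[X] ≈ 77774.0210; in regime p = Θ(1/n^{1/2}) E[X] diverges (above the triangle threshold p ~ 1/n).


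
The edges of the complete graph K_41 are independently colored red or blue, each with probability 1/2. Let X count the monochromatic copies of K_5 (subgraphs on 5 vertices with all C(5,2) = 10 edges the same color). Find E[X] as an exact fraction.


Let X = Σ_S X_S over the C(41, 5) = 749398 subsets S of size 5, where X_S = 1 if the K_5 on S is monochromatic.
For a fixed S, the K_5 on S has C(5, 2) = 10 edges. P[all 10 edges red] = (1/2)^10, and likewise for blue, so P[monochromatic] = 2·(1/2)^10 = 2^{1 − 10} = 1/512.
By linearity of expectation: E[X] = C(41, 5) · 2^{1 − 10} = 749398 · 1/512 = 374699/256.
Numerically: E[X] ≈ 1463.668.

E[X] = C(41,5)·2^(1−C(5,2)) = 374699/256 ≈ 1463.668.


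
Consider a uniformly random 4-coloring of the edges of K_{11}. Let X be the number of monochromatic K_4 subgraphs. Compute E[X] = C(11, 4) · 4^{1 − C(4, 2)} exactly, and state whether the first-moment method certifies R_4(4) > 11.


E[X] = C(11, 4) · 4^{1 − 6} = 330 · 4^{−5} = 330/1024.
As a reduced fraction: E[X] = 165/512 ≈ 0.3222656.
Is E[X] < 1? YES.
Since E[X] < 1, there exists a 4-coloring of K_{11} with no monochromatic K_4; hence R_4(4) > 11.

E[X] = 165/512 ≈ 0.3222656; E[X] < 1, so R_4(4) > 11.


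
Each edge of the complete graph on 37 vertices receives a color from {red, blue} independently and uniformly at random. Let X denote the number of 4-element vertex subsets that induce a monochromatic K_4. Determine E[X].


Let X = Σ_S X_S over the C(37, 4) = 66045 subsets S of size 4, where X_S = 1 if the K_4 on S is monochromatic.
For a fixed S, the K_4 on S has C(4, 2) = 6 edges. P[all 6 edges red] = (1/2)^6, and likewise for blue, so P[monochromatic] = 2·(1/2)^6 = 2^{1 − 6} = 1/32.
By linearity: E[X] = C(37, 4) · 2^{1 − 6} = 66045 · 1/32 = 66045/32.
Numerically: E[X] ≈ 2063.9062.

E[X] = C(37,4)·2^(1−C(4,2)) = 66045/32 ≈ 2063.9062.


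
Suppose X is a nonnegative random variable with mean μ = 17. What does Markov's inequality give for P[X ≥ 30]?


μ = E[X] = 17, a = 30.
Markov: P[X ≥ 30] ≤ μ/a = (17)/30 = 17/30.
Numerically: ≈ 0.56667.
(Since a = 30 > μ = 17.00000, the bound 17/30 is < 1 and informative.)

P[X ≥ 30] ≤ 17/30 ≈ 0.56667.


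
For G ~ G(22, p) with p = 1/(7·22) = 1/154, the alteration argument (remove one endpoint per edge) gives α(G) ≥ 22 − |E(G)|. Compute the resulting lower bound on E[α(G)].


E[|E(G)|] = C(22, 2)·p = 231 · (1/154) = 3/2.
E[α(G)] ≥ n − E[|E(G)|] = 22 − 3/2 = 41/2.
Numerically: ≈ 20.5000.
(This is only a lower bound; the true E[α(G)] may be larger.)

E[α(G)] ≥ 41/2 ≈ 20.5000.


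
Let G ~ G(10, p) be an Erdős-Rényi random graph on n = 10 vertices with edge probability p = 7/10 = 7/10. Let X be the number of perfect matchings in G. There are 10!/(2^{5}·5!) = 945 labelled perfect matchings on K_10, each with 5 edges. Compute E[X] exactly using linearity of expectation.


K_10 has 10!/(2^{5}·5!) = 945 labelled perfect matchings.
For each such perfect matching H, let X_H = 1 if all 5 edges of H are present in G. Then P[X_H = 1] = p^{5} = (7/10)^{5} = 16807/100000.
By linearity: E[X] = Σ_H E[X_H] = 945 · p^{5} = 945 · 16807/100000 = 3176523/20000.
Numerically: E[X] ≈ 158.8.

E[X] = 945 · (7/10)^{5} = 3176523/20000 ≈ 158.8.


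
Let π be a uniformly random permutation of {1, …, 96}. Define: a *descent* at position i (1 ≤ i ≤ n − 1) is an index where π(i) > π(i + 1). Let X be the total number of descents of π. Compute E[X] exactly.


Write X = Σ X_I over i = 1, …, 95, with X_I the indicator of one descent.
There are 95 indicators.
For each fixed i, the pair (π(i), π(i+1)) is a uniformly random ordered pair of distinct values from {1, …, 96}; by symmetry P[π(i) > π(i+1)] = 1/2.
By linearity: E[X] = 95 · (1/2) = (96 − 1) · (1/2) = 95/2 ≈ 47.500.

E[X] = 95/2 = 47.500.


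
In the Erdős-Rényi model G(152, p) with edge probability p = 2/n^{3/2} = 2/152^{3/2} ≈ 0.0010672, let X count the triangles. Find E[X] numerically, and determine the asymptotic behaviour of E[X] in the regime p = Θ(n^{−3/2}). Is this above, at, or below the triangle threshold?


Number of potential triangles: C(152, 3) = 573800.
Each occurs with probability p³ ≈ (0.0010672)³ ≈ 1.2156088e-09.
By linearity: E[X] = C(152, 3)·p³ ≈ 573800 · 1.2156088e-09 ≈ 0.00070.
Since α = 3/2 > 1, p = c/n^{3/2} = o(1/n) is below the triangle threshold p ~ 1/n. Asymptotically E[X] ~ (c³/6)·n^{3(1−α)} = (2³/6)·n^{-1.5} → 0, so by Markov's inequality G has no triangles w.h.p.

E[X] ≈ 0.00070; in regime p = Θ(1/n^{3/2}) E[X] tends to 0 (below the triangle threshold p ~ 1/n).


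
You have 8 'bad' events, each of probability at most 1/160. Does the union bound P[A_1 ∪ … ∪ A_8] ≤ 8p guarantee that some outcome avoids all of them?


Union bound: P[∪_{i=1}^{8} A_i] ≤ Σ_i P[A_i] ≤ 8·p = 8·(1/160) = 1/20.
Numerically: 1/20 ≈ 0.0500000.
Is 1/20 < 1? YES.
Since P[∪ A_i] ≤ 1/20 < 1, the complement has P[∩ A_i^c] ≥ 1 − 1/20 = 19/20 > 0, so some outcome avoids every A_i.

8·p = 1/20 ≈ 0.0500000; existence CERTIFIED by the union bound.


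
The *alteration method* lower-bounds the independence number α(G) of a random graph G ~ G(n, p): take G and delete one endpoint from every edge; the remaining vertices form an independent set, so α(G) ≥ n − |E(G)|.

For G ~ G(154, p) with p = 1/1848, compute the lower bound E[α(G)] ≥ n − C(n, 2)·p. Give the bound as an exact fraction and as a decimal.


E[|E(G)|] = C(154, 2)·p = 11781 · (1/1848) = 51/8.
E[α(G)] ≥ n − E[|E(G)|] = 154 − 51/8 = 1181/8.
Numerically: ≈ 147.62500.
(This is only a lower bound; the true E[α(G)] may be larger.)

E[α(G)] ≥ 1181/8 ≈ 147.62500.


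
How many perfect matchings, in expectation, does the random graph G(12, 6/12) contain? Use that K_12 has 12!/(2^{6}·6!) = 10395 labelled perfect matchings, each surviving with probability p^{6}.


K_12 has 12!/(2^{6}·6!) = 10395 labelled perfect matchings.
For each such perfect matching H, let X_H = 1 if all 6 edges of H are present in G. Then P[X_H = 1] = p^{6} = (1/2)^{6} = 1/64.
By linearity of expectation: E[X] = Σ_H E[X_H] = 10395 · p^{6} = 10395 · 1/64 = 10395/64.
Numerically: E[X] ≈ 162.

E[X] = 10395 · (1/2)^{6} = 10395/64 ≈ 162.


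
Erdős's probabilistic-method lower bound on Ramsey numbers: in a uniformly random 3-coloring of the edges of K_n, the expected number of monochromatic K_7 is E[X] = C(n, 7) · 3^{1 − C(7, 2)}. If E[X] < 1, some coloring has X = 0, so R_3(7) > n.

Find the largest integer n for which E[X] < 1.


We need C(n, 7) · 3^{1 − 21} < 1, i.e. C(n, 7) < 3^{21 − 1} = 3486784401.
Check values of n near the boundary:
  n = 76: C(76, 7) = 2186189400; 2186189400 < 3486784401? YES
  n = 77: C(77, 7) = 2404808340; 2404808340 < 3486784401? YES
  n = 78: C(78, 7) = 2641902120; 2641902120 < 3486784401? YES
  n = 79: C(79, 7) = 2898753715; 2898753715 < 3486784401? YES
  n = 80: C(80, 7) = 3176716400; 3176716400 < 3486784401? YES
  n = 81: C(81, 7) = 3477216600; 3477216600 < 3486784401? YES
  n = 82: C(82, 7) = 3801756816; 3801756816 < 3486784401? NO
The largest n with C(n, 7) < 3486784401 is n = 81 (where E[X] = 42928600/43046721 ≈ 0.99726). Hence R_3(7) > 81, i.e. R_3(7) ≥ 82.

Largest n = 81; hence R_3(7) > 81.


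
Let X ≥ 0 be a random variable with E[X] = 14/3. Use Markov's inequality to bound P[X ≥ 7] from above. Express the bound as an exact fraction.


μ = E[X] = 14/3, a = 7.
Markov: P[X ≥ 7] ≤ μ/a = (14/3)/7 = 2/3.
Numerically: ≈ 0.666667.
(Since a = 7 > μ = 4.666667, the bound 2/3 is < 1 and informative.)

P[X ≥ 7] ≤ 2/3 ≈ 0.666667.


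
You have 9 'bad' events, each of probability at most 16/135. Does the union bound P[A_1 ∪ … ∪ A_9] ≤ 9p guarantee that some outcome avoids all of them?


Union bound: P[∪_{i=1}^{9} A_i] ≤ Σ_i P[A_i] ≤ 9·p = 9·(16/135) = 16/15.
Numerically: 16/15 ≈ 1.066667.
Is 16/15 < 1? NO.
Since the bound 16/15 is ≥ 1, the union bound is uninformative here; it does NOT by itself certify existence.

9·p = 16/15 ≈ 1.066667; existence NOT certified by the union bound.


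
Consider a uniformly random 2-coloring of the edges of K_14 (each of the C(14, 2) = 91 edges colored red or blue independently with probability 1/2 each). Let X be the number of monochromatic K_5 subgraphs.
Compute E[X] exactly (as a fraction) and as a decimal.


Let X = Σ_S X_S over the C(14, 5) = 2002 subsets S of size 5, where X_S = 1 if the K_5 on S is monochromatic.
For a fixed S, the K_5 on S has C(5, 2) = 10 edges. P[all 10 edges red] = (1/2)^10, and likewise for blue, so P[monochromatic] = 2·(1/2)^10 = 2^{1 − 10} = 1/512.
By linearity of expectation: E[X] = C(14, 5) · 2^{1 − 10} = 2002 · 1/512 = 1001/256.
Numerically: E[X] ≈ 3.910156.

E[X] = C(14,5)·2^(1−C(5,2)) = 1001/256 ≈ 3.910156.


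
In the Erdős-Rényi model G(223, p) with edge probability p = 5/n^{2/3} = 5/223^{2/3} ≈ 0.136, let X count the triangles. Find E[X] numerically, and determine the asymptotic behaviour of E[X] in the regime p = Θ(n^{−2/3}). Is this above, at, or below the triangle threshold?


Number of potential triangles: C(223, 3) = 1823471.
Each occurs with probability p³ ≈ (0.136)³ ≈ 2.51362e-03.
By linearity: E[X] = C(223, 3)·p³ ≈ 1823471 · 2.51362e-03 ≈ 4583.520.
Since α = 2/3 < 1, p = c/n^{2/3} ≫ 1/n is above the triangle threshold p ~ 1/n. Asymptotically E[X] ~ (c³/6)·n^{3(1−α)} = (5³/6)·n^{1} → ∞; triangles are abundant w.h.p.

E[X] ≈ 4583.520; in regime p = Θ(1/n^{2/3}) E[X] diverges (above the triangle threshold p ~ 1/n).


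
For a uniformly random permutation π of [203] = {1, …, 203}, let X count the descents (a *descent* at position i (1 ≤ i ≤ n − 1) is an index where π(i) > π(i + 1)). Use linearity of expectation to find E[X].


Write X = Σ X_I over i = 1, …, 202, with X_I the indicator of one descent.
There are 202 indicators.
For each fixed i, the pair (π(i), π(i+1)) is a uniformly random ordered pair of distinct values from {1, …, 203}; by symmetry P[π(i) > π(i+1)] = 1/2.
By linearity: E[X] = 202 · (1/2) = (203 − 1) · (1/2) = 101 ≈ 101.000000.

E[X] = 101 = 101.000000.


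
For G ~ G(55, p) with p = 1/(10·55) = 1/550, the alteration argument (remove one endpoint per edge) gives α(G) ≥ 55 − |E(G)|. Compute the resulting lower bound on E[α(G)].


E[|E(G)|] = C(55, 2)·p = 1485 · (1/550) = 27/10.
E[α(G)] ≥ n − E[|E(G)|] = 55 − 27/10 = 523/10.
Numerically: ≈ 52.30000.
(This is only a lower bound; the true E[α(G)] may be larger.)

E[α(G)] ≥ 523/10 ≈ 52.30000.


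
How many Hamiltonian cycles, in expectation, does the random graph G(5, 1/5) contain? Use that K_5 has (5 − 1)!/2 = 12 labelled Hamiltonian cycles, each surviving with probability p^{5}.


K_5 has (5 − 1)!/2 = 12 labelled Hamiltonian cycles.
For each such Hamiltonian cycle H, let X_H = 1 if all 5 edges of H are present in G. Then P[X_H = 1] = p^{5} = (1/5)^{5} = 1/3125.
By linearity of expectation: E[X] = Σ_H E[X_H] = 12 · p^{5} = 12 · 1/3125 = 12/3125.
Numerically: E[X] ≈ 0.00384.

E[X] = 12 · (1/5)^{5} = 12/3125 ≈ 0.00384.


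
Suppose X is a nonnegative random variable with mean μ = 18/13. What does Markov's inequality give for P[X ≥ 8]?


μ = E[X] = 18/13, a = 8.
Markov: P[X ≥ 8] ≤ μ/a = (18/13)/8 = 9/52.
Numerically: ≈ 0.17308.
(Since a = 8 > μ = 1.38462, the bound 9/52 is < 1 and informative.)

P[X ≥ 8] ≤ 9/52 ≈ 0.17308.


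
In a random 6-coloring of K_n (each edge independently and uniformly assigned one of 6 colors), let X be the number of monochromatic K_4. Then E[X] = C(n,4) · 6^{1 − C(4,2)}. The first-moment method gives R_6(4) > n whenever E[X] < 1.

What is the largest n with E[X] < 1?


We need C(n, 4) · 6^{1 − 6} < 1, i.e. C(n, 4) < 6^{6 − 1} = 7776.
Check values of n near the boundary:
  n = 16: C(16, 4) = 1820; 1820 < 7776? YES
  n = 17: C(17, 4) = 2380; 2380 < 7776? YES
  n = 18: C(18, 4) = 3060; 3060 < 7776? YES
  n = 19: C(19, 4) = 3876; 3876 < 7776? YES
  n = 20: C(20, 4) = 4845; 4845 < 7776? YES
  n = 21: C(21, 4) = 5985; 5985 < 7776? YES
  n = 22: C(22, 4) = 7315; 7315 < 7776? YES
  n = 23: C(23, 4) = 8855; 8855 < 7776? NO
The largest n with C(n, 4) < 7776 is n = 22 (where E[X] = 7315/7776 ≈ 0.941). Hence R_6(4) > 22, i.e. R_6(4) ≥ 23.

Largest n = 22; hence R_6(4) > 22.


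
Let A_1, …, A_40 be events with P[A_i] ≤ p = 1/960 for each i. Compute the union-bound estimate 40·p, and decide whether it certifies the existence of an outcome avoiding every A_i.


Union bound: P[∪_{i=1}^{40} A_i] ≤ Σ_i P[A_i] ≤ 40·p = 40·(1/960) = 1/24.
Numerically: 1/24 ≈ 0.0417.
Is 1/24 < 1? YES.
Since P[∪ A_i] ≤ 1/24 < 1, the complement has P[∩ A_i^c] ≥ 1 − 1/24 = 23/24 > 0, so some outcome avoids every A_i.

40·p = 1/24 ≈ 0.0417; existence CERTIFIED by the union bound.


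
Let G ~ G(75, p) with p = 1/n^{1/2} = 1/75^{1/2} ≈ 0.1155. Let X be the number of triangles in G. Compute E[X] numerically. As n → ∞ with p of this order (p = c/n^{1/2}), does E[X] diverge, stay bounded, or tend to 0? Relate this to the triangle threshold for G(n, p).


Number of potential triangles: C(75, 3) = 67525.
Each occurs with probability p³ ≈ (0.1155)³ ≈ 1.539601e-03.
By linearity: E[X] = C(75, 3)·p³ ≈ 67525 · 1.539601e-03 ≈ 103.9615.
Since α = 1/2 < 1, p = c/n^{1/2} ≫ 1/n is above the triangle threshold p ~ 1/n. Asymptotically E[X] ~ (c³/6)·n^{3(1−α)} = (1³/6)·n^{1.5} → ∞; triangles are abundant w.h.p.

E[X] ≈ 103.9615; in regime p = Θ(1/n^{1/2}) E[X] diverges (above the triangle threshold p ~ 1/n).


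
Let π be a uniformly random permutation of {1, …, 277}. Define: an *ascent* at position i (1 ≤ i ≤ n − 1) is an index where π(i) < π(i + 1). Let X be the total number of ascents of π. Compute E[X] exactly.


Write X = Σ X_I over i = 1, …, 276, with X_I the indicator of one ascent.
There are 276 indicators.
For each fixed i, the pair (π(i), π(i+1)) is a uniformly random ordered pair of distinct values from {1, …, 277}; by symmetry P[π(i) < π(i+1)] = 1/2.
By linearity: E[X] = 276 · (1/2) = (277 − 1) · (1/2) = 138 ≈ 138.00000.

E[X] = 138 = 138.00000.


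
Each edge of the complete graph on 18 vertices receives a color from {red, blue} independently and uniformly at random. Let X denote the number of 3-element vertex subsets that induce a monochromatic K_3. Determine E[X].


Let X = Σ_S X_S over the C(18, 3) = 816 subsets S of size 3, where X_S = 1 if the K_3 on S is monochromatic.
For a fixed S, the K_3 on S has C(3, 2) = 3 edges. P[all 3 edges red] = (1/2)^3, and likewise for blue, so P[monochromatic] = 2·(1/2)^3 = 2^{1 − 3} = 1/4.
By linearity: E[X] = C(18, 3) · 2^{1 − 3} = 816 · 1/4 = 204.
Numerically: E[X] ≈ 204.000.

E[X] = C(18,3)·2^(1−C(3,2)) = 204 ≈ 204.000.


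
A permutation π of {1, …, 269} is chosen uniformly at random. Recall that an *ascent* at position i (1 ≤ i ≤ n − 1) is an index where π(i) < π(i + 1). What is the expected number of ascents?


Write X = Σ X_I over i = 1, …, 268, with X_I the indicator of one ascent.
There are 268 indicators.
For each fixed i, the pair (π(i), π(i+1)) is a uniformly random ordered pair of distinct values from {1, …, 269}; by symmetry P[π(i) < π(i+1)] = 1/2.
By linearity: E[X] = 268 · (1/2) = (269 − 1) · (1/2) = 134 ≈ 134.00000.

E[X] = 134 = 134.00000.


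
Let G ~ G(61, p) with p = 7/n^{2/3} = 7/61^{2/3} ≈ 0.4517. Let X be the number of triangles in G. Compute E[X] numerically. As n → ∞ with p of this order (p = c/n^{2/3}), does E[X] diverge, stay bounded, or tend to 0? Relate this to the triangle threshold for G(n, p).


Number of potential triangles: C(61, 3) = 35990.
Each occurs with probability p³ ≈ (0.4517)³ ≈ 9.217952e-02.
By linearity: E[X] = C(61, 3)·p³ ≈ 35990 · 9.217952e-02 ≈ 3317.5410.
Since α = 2/3 < 1, p = c/n^{2/3} ≫ 1/n is above the triangle threshold p ~ 1/n. Asymptotically E[X] ~ (c³/6)·n^{3(1−α)} = (7³/6)·n^{1} → ∞; triangles are abundant w.h.p.

E[X] ≈ 3317.5410; in regime p = Θ(1/n^{2/3}) E[X] diverges (above the triangle threshold p ~ 1/n).


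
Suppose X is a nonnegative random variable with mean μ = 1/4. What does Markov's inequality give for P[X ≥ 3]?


μ = E[X] = 1/4, a = 3.
Markov: P[X ≥ 3] ≤ μ/a = (1/4)/3 = 1/12.
Numerically: ≈ 0.083333.
(Since a = 3 > μ = 0.250000, the bound 1/12 is < 1 and informative.)

P[X ≥ 3] ≤ 1/12 ≈ 0.083333.


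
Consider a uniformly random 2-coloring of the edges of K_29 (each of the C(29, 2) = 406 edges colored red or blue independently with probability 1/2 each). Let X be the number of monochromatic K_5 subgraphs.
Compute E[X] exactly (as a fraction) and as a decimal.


Let X = Σ_S X_S over the C(29, 5) = 118755 subsets S of size 5, where X_S = 1 if the K_5 on S is monochromatic.
For a fixed S, the K_5 on S has C(5, 2) = 10 edges. P[all 10 edges red] = (1/2)^10, and likewise for blue, so P[monochromatic] = 2·(1/2)^10 = 2^{1 − 10} = 1/512.
Summing: E[X] = C(29, 5) · 2^{1 − 10} = 118755 · 1/512 = 118755/512.
Numerically: E[X] ≈ 231.9434.

E[X] = C(29,5)·2^(1−C(5,2)) = 118755/512 ≈ 231.9434.


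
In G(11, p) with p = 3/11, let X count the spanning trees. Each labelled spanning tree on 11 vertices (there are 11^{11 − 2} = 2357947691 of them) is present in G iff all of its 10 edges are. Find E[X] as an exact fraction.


K_11 has 11^{11 − 2} = 2357947691 labelled spanning trees.
For each such spanning tree H, let X_H = 1 if all 10 edges of H are present in G. Then P[X_H = 1] = p^{10} = (3/11)^{10} = 59049/25937424601.
Summing the indicators: E[X] = Σ_H E[X_H] = 2357947691 · p^{10} = 2357947691 · 59049/25937424601 = 59049/11.
Numerically: E[X] ≈ 5.37e+03.

E[X] = 2357947691 · (3/11)^{10} = 59049/11 ≈ 5.37e+03.


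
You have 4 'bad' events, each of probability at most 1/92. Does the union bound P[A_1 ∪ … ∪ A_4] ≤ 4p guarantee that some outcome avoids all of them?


Union bound: P[∪_{i=1}^{4} A_i] ≤ Σ_i P[A_i] ≤ 4·p = 4·(1/92) = 1/23.
Numerically: 1/23 ≈ 0.0434783.
Is 1/23 < 1? YES.
Since P[∪ A_i] ≤ 1/23 < 1, the complement has P[∩ A_i^c] ≥ 1 − 1/23 = 22/23 > 0, so some outcome avoids every A_i.

4·p = 1/23 ≈ 0.0434783; existence CERTIFIED by the union bound.


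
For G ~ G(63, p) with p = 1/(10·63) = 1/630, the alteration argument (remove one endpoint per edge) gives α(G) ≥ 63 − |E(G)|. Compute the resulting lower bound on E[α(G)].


E[|E(G)|] = C(63, 2)·p = 1953 · (1/630) = 31/10.
E[α(G)] ≥ n − E[|E(G)|] = 63 − 31/10 = 599/10.
Numerically: ≈ 59.90000.
(This is only a lower bound; the true E[α(G)] may be larger.)

E[α(G)] ≥ 599/10 ≈ 59.90000.


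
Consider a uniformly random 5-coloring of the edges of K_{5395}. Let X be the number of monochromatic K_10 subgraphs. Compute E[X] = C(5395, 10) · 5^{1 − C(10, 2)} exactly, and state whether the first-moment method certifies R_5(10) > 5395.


E[X] = C(5395, 10) · 5^{1 − 45} = 5708563736675616143322765475706 · 5^{−44} = 5708563736675616143322765475706/5684341886080801486968994140625.
As a reduced fraction: E[X] = 5708563736675616143322765475706/5684341886080801486968994140625 ≈ 1.0043.
Is E[X] < 1? NO.
Since E[X] ≥ 1, the first-moment bound is inconclusive at n = 5395; it does NOT by itself certify R_5(10) > 5395.

E[X] = 5708563736675616143322765475706/5684341886080801486968994140625 ≈ 1.0043; E[X] ≥ 1; first-moment method inconclusive here.


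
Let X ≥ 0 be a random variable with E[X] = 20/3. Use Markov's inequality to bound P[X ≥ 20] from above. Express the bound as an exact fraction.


μ = E[X] = 20/3, a = 20.
Markov: P[X ≥ 20] ≤ μ/a = (20/3)/20 = 1/3.
Numerically: ≈ 0.3333.
(Since a = 20 > μ = 6.6667, the bound 1/3 is < 1 and informative.)

P[X ≥ 20] ≤ 1/3 ≈ 0.3333.


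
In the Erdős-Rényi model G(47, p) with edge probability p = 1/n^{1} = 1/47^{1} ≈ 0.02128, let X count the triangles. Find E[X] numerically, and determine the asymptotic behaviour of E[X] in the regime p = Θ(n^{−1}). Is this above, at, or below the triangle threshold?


Number of potential triangles: C(47, 3) = 16215.
Each occurs with probability p³ ≈ (0.02128)³ ≈ 9.631777e-06.
By linearity: E[X] = C(47, 3)·p³ ≈ 16215 · 9.631777e-06 ≈ 0.1562.
Here α = 1, so p = 1/n is exactly at the triangle threshold p ~ 1/n. Asymptotically E[X] → c³/6 = 1³/6 = 1/6 ≈ 0.1667, a bounded constant. In this regime the triangle count is asymptotically Poisson(c³/6).

E[X] ≈ 0.1562; in regime p = Θ(1/n^{1}) E[X] stays bounded (at the triangle threshold p ~ 1/n).


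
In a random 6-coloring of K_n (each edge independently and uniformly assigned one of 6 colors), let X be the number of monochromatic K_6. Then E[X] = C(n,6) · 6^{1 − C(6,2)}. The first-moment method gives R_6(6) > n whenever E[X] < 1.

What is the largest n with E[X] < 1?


We need C(n, 6) · 6^{1 − 15} < 1, i.e. C(n, 6) < 6^{15 − 1} = 78364164096.
Check values of n near the boundary:
  n = 195: C(195, 6) = 70656049360; 70656049360 < 78364164096? YES
  n = 196: C(196, 6) = 72887293024; 72887293024 < 78364164096? YES
  n = 197: C(197, 6) = 75176946208; 75176946208 < 78364164096? YES
  n = 198: C(198, 6) = 77526225777; 77526225777 < 78364164096? YES
  n = 199: C(199, 6) = 79936367511; 79936367511 < 78364164096? NO
  n = 200: C(200, 6) = 82408626300; 82408626300 < 78364164096? NO
The largest n with C(n, 6) < 78364164096 is n = 198 (where E[X] = 25842075259/26121388032 ≈ 0.98931). Hence R_6(6) > 198, i.e. R_6(6) ≥ 199.

Largest n = 198; hence R_6(6) > 198.


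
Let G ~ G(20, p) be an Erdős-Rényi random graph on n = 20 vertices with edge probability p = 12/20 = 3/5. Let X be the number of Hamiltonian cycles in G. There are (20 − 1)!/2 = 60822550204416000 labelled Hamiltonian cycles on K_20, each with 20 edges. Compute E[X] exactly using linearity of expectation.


K_20 has (20 − 1)!/2 = 60822550204416000 labelled Hamiltonian cycles.
For each such Hamiltonian cycle H, let X_H = 1 if all 20 edges of H are present in G. Then P[X_H = 1] = p^{20} = (3/5)^{20} = 3486784401/95367431640625.
By linearity: E[X] = Σ_H E[X_H] = 60822550204416000 · p^{20} = 60822550204416000 · 3486784401/95367431640625 = 1696600954254376560918528/762939453125.
Numerically: E[X] ≈ 2.22e+12.

E[X] = 60822550204416000 · (3/5)^{20} = 1696600954254376560918528/762939453125 ≈ 2.22e+12.


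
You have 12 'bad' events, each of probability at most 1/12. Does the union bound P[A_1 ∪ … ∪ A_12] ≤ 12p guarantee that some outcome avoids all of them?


Union bound: P[∪_{i=1}^{12} A_i] ≤ Σ_i P[A_i] ≤ 12·p = 12·(1/12) = 1.
Numerically: 1 ≈ 1.0000000.
Is 1 < 1? NO.
Since the bound 1 is ≥ 1, the union bound is uninformative here; it does NOT by itself certify existence.

12·p = 1 ≈ 1.0000000; existence NOT certified by the union bound.


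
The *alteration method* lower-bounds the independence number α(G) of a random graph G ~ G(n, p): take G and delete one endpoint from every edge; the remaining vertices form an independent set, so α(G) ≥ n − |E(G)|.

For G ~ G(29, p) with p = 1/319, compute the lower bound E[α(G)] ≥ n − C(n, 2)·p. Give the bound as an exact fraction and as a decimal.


E[|E(G)|] = C(29, 2)·p = 406 · (1/319) = 14/11.
E[α(G)] ≥ n − E[|E(G)|] = 29 − 14/11 = 305/11.
Numerically: ≈ 27.7273.
(This is only a lower bound; the true E[α(G)] may be larger.)

E[α(G)] ≥ 305/11 ≈ 27.7273.


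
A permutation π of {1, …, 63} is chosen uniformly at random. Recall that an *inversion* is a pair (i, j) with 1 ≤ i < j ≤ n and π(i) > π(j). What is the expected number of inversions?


Write X = Σ X_I over the C(63, 2) = 1953 pairs i < j, with X_I the indicator of one inversion.
There are 1953 indicators.
For each fixed pair i < j, the values π(i) and π(j) are two distinct elements of {1, …, 63} in uniformly random order; by symmetry P[π(i) > π(j)] = 1/2.
By linearity: E[X] = 1953 · (1/2) = C(63, 2) · (1/2) = 1953/2 = 1953/2 ≈ 976.500000.

E[X] = 1953/2 = 976.500000.


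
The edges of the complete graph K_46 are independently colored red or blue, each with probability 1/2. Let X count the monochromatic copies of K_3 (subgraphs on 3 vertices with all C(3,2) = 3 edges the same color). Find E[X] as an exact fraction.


Let X = Σ_S X_S over the C(46, 3) = 15180 subsets S of size 3, where X_S = 1 if the K_3 on S is monochromatic.
For a fixed S, the K_3 on S has C(3, 2) = 3 edges. P[all 3 edges red] = (1/2)^3, and likewise for blue, so P[monochromatic] = 2·(1/2)^3 = 2^{1 − 3} = 1/4.
Summing: E[X] = C(46, 3) · 2^{1 − 3} = 15180 · 1/4 = 3795.
Numerically: E[X] ≈ 3795.0000.

E[X] = C(46,3)·2^(1−C(3,2)) = 3795 ≈ 3795.0000.


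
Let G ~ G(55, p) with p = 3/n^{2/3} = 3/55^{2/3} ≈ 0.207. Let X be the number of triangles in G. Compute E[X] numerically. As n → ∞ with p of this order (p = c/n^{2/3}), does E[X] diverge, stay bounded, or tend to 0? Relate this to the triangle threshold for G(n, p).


Number of potential triangles: C(55, 3) = 26235.
Each occurs with probability p³ ≈ (0.207)³ ≈ 8.92562e-03.
By linearity: E[X] = C(55, 3)·p³ ≈ 26235 · 8.92562e-03 ≈ 234.164.
Since α = 2/3 < 1, p = c/n^{2/3} ≫ 1/n is above the triangle threshold p ~ 1/n. Asymptotically E[X] ~ (c³/6)·n^{3(1−α)} = (3³/6)·n^{1} → ∞; triangles are abundant w.h.p.

E[X] ≈ 234.164; in regime p = Θ(1/n^{2/3}) E[X] diverges (above the triangle threshold p ~ 1/n).


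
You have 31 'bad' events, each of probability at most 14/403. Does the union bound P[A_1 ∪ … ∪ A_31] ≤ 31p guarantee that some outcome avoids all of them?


Union bound: P[∪_{i=1}^{31} A_i] ≤ Σ_i P[A_i] ≤ 31·p = 31·(14/403) = 14/13.
Numerically: 14/13 ≈ 1.0769.
Is 14/13 < 1? NO.
Since the bound 14/13 is ≥ 1, the union bound is uninformative here; it does NOT by itself certify existence.

31·p = 14/13 ≈ 1.0769; existence NOT certified by the union bound.


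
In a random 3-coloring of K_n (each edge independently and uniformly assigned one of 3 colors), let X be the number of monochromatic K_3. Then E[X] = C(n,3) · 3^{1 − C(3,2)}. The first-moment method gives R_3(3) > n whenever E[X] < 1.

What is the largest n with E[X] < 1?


We need C(n, 3) · 3^{1 − 3} < 1, i.e. C(n, 3) < 3^{3 − 1} = 9.
Check values of n near the boundary:
  n = 3: C(3, 3) = 1; 1 < 9? YES
  n = 4: C(4, 3) = 4; 4 < 9? YES
  n = 5: C(5, 3) = 10; 10 < 9? NO
The largest n with C(n, 3) < 9 is n = 4 (where E[X] = 4/9 ≈ 0.4444). Hence R_3(3) > 4, i.e. R_3(3) ≥ 5.

Largest n = 4; hence R_3(3) > 4.


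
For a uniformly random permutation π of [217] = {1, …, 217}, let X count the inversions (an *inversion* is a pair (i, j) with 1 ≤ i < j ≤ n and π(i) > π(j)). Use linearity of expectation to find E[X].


Write X = Σ X_I over the C(217, 2) = 23436 pairs i < j, with X_I the indicator of one inversion.
There are 23436 indicators.
For each fixed pair i < j, the values π(i) and π(j) are two distinct elements of {1, …, 217} in uniformly random order; by symmetry P[π(i) > π(j)] = 1/2.
By linearity: E[X] = 23436 · (1/2) = C(217, 2) · (1/2) = 23436/2 = 11718 ≈ 11718.00000.

E[X] = 11718 = 11718.00000.


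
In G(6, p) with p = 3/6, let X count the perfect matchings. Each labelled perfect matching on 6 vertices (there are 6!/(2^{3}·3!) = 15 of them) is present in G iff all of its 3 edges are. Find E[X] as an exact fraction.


K_6 has 6!/(2^{3}·3!) = 15 labelled perfect matchings.
For each such perfect matching H, let X_H = 1 if all 3 edges of H are present in G. Then P[X_H = 1] = p^{3} = (1/2)^{3} = 1/8.
By linearity: E[X] = Σ_H E[X_H] = 15 · p^{3} = 15 · 1/8 = 15/8.
Numerically: E[X] ≈ 1.875.

E[X] = 15 · (1/2)^{3} = 15/8 ≈ 1.875.


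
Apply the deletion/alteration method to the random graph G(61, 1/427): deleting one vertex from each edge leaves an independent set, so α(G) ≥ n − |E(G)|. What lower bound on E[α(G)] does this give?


E[|E(G)|] = C(61, 2)·p = 1830 · (1/427) = 30/7.
E[α(G)] ≥ n − E[|E(G)|] = 61 − 30/7 = 397/7.
Numerically: ≈ 56.7143.
(This is only a lower bound; the true E[α(G)] may be larger.)

E[α(G)] ≥ 397/7 ≈ 56.7143.


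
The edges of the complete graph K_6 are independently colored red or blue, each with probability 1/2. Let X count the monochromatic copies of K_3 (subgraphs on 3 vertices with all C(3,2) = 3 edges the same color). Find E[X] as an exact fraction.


Let X = Σ_S X_S over the C(6, 3) = 20 subsets S of size 3, where X_S = 1 if the K_3 on S is monochromatic.
For a fixed S, the K_3 on S has C(3, 2) = 3 edges. P[all 3 edges red] = (1/2)^3, and likewise for blue, so P[monochromatic] = 2·(1/2)^3 = 2^{1 − 3} = 1/4.
By linearity: E[X] = C(6, 3) · 2^{1 − 3} = 20 · 1/4 = 5.
Numerically: E[X] ≈ 5.00000.

E[X] = C(6,3)·2^(1−C(3,2)) = 5 ≈ 5.00000.


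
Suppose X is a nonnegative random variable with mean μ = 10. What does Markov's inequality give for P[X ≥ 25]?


μ = E[X] = 10, a = 25.
Markov: P[X ≥ 25] ≤ μ/a = (10)/25 = 2/5.
Numerically: ≈ 0.40000.
(Since a = 25 > μ = 10.00000, the bound 2/5 is < 1 and informative.)

P[X ≥ 25] ≤ 2/5 ≈ 0.40000.


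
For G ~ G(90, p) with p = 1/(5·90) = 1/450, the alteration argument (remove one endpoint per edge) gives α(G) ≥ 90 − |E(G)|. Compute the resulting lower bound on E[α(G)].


E[|E(G)|] = C(90, 2)·p = 4005 · (1/450) = 89/10.
E[α(G)] ≥ n − E[|E(G)|] = 90 − 89/10 = 811/10.
Numerically: ≈ 81.100.
(This is only a lower bound; the true E[α(G)] may be larger.)

E[α(G)] ≥ 811/10 ≈ 81.100.


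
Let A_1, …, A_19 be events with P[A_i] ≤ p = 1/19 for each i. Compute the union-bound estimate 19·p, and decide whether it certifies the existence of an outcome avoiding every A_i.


Union bound: P[∪_{i=1}^{19} A_i] ≤ Σ_i P[A_i] ≤ 19·p = 19·(1/19) = 1.
Numerically: 1 ≈ 1.000000.
Is 1 < 1? NO.
Since the bound 1 is ≥ 1, the union bound is uninformative here; it does NOT by itself certify existence.

19·p = 1 ≈ 1.000000; existence NOT certified by the union bound.


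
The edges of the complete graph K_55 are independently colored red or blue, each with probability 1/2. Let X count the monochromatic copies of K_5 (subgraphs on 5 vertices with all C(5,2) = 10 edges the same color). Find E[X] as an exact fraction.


Let X = Σ_S X_S over the C(55, 5) = 3478761 subsets S of size 5, where X_S = 1 if the K_5 on S is monochromatic.
For a fixed S, the K_5 on S has C(5, 2) = 10 edges. P[all 10 edges red] = (1/2)^10, and likewise for blue, so P[monochromatic] = 2·(1/2)^10 = 2^{1 − 10} = 1/512.
Summing: E[X] = C(55, 5) · 2^{1 − 10} = 3478761 · 1/512 = 3478761/512.
Numerically: E[X] ≈ 6794.4551.

E[X] = C(55,5)·2^(1−C(5,2)) = 3478761/512 ≈ 6794.4551.


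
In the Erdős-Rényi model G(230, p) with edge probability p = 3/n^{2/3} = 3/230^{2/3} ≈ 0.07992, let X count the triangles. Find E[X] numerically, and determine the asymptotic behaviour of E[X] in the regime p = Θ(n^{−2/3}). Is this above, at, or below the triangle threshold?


Number of potential triangles: C(230, 3) = 2001460.
Each occurs with probability p³ ≈ (0.07992)³ ≈ 5.103970e-04.
By linearity: E[X] = C(230, 3)·p³ ≈ 2001460 · 5.103970e-04 ≈ 1021.5391.
Since α = 2/3 < 1, p = c/n^{2/3} ≫ 1/n is above the triangle threshold p ~ 1/n. Asymptotically E[X] ~ (c³/6)·n^{3(1−α)} = (3³/6)·n^{1} → ∞; triangles are abundant w.h.p.

E[X] ≈ 1021.5391; in regime p = Θ(1/n^{2/3}) E[X] diverges (above the triangle threshold p ~ 1/n).
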